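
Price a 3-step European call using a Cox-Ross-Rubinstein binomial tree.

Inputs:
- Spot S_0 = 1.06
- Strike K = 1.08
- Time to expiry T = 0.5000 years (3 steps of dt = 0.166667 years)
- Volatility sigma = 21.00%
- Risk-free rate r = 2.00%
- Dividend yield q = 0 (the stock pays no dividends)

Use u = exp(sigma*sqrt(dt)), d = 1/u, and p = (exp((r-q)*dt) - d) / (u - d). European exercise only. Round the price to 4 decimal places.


Answer: Price = V(0,0) = 0.0633

Derivation:
dt = T/N = 0.166667
u = exp(sigma*sqrt(dt)) = 1.089514; d = 1/u = 0.917840
p = (exp((r-q)*dt) - d) / (u - d) = 0.498029
Discount per step: exp(-r*dt) = 0.996672
Stock lattice S(k, i) with i counting down-moves:
  k=0: S(0,0) = 1.0600
  k=1: S(1,0) = 1.1549; S(1,1) = 0.9729
  k=2: S(2,0) = 1.2583; S(2,1) = 1.0600; S(2,2) = 0.8930
  k=3: S(3,0) = 1.3709; S(3,1) = 1.1549; S(3,2) = 0.9729; S(3,3) = 0.8196
Terminal payoffs V(N, i) = max(S_T - K, 0):
  V(3,0) = 0.290897; V(3,1) = 0.074885; V(3,2) = 0.000000; V(3,3) = 0.000000
Backward induction: V(k, i) = exp(-r*dt) * [p * V(k+1, i) + (1-p) * V(k+1, i+1)].
  V(2,0) = exp(-r*dt) * [p*0.290897 + (1-p)*0.074885] = 0.181858
  V(2,1) = exp(-r*dt) * [p*0.074885 + (1-p)*0.000000] = 0.037171
  V(2,2) = exp(-r*dt) * [p*0.000000 + (1-p)*0.000000] = 0.000000
  V(1,0) = exp(-r*dt) * [p*0.181858 + (1-p)*0.037171] = 0.108866
  V(1,1) = exp(-r*dt) * [p*0.037171 + (1-p)*0.000000] = 0.018451
  V(0,0) = exp(-r*dt) * [p*0.108866 + (1-p)*0.018451] = 0.063269


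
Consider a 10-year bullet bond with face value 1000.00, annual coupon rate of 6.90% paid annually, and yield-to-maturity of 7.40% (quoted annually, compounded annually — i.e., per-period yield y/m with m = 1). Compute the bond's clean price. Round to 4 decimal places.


Coupon per period c = face * coupon_rate / m = 69.000000
Periods per year m = 1; per-period yield y/m = 0.074000
Number of cashflows N = 10
Cashflows (t years, CF_t, discount factor 1/(1+y/m)^(m*t), PV):
  t = 1.0000: CF_t = 69.000000, DF = 0.931099, PV = 64.245810
  t = 2.0000: CF_t = 69.000000, DF = 0.866945, PV = 59.819190
  t = 3.0000: CF_t = 69.000000, DF = 0.807211, PV = 55.697570
  t = 4.0000: CF_t = 69.000000, DF = 0.751593, PV = 51.859935
  t = 5.0000: CF_t = 69.000000, DF = 0.699808, PV = 48.286718
  t = 6.0000: CF_t = 69.000000, DF = 0.651590, PV = 44.959700
  t = 7.0000: CF_t = 69.000000, DF = 0.606694, PV = 41.861918
  t = 8.0000: CF_t = 69.000000, DF = 0.564892, PV = 38.977577
  t = 9.0000: CF_t = 69.000000, DF = 0.525971, PV = 36.291971
  t = 10.0000: CF_t = 1069.000000, DF = 0.489731, PV = 523.521946
Price P = sum_t PV_t = 965.522334

Answer: Price = 965.5223


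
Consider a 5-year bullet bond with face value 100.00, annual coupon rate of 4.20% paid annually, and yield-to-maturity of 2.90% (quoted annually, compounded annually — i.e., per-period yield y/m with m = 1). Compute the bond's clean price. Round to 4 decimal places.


Answer: Price = 105.9707

Derivation:
Coupon per period c = face * coupon_rate / m = 4.200000
Periods per year m = 1; per-period yield y/m = 0.029000
Number of cashflows N = 5
Cashflows (t years, CF_t, discount factor 1/(1+y/m)^(m*t), PV):
  t = 1.0000: CF_t = 4.200000, DF = 0.971817, PV = 4.081633
  t = 2.0000: CF_t = 4.200000, DF = 0.944429, PV = 3.966601
  t = 3.0000: CF_t = 4.200000, DF = 0.917812, PV = 3.854812
  t = 4.0000: CF_t = 4.200000, DF = 0.891946, PV = 3.746173
  t = 5.0000: CF_t = 104.200000, DF = 0.866808, PV = 90.321438
Price P = sum_t PV_t = 105.970657


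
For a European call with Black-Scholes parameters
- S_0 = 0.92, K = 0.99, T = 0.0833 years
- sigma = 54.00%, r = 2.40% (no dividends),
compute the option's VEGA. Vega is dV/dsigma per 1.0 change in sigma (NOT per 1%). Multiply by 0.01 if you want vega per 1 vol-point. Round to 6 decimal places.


Answer: Vega = 0.098561

Derivation:
d1 = -0.3797603124; d2 = -0.5356137051
phi(d1) = 0.3711876754; exp(-qT) = 1.0000000000; exp(-rT) = 0.9980027971
Vega = S * exp(-qT) * phi(d1) * sqrt(T) = 0.9200 * 1.0000000000 * 0.3711876754 * 0.2886173938 = 0.098561


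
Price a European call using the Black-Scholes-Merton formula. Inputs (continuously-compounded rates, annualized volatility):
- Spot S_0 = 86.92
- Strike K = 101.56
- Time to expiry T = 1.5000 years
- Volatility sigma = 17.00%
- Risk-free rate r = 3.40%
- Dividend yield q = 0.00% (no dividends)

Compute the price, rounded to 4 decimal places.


d1 = (ln(S/K) + (r - q + 0.5*sigma^2) * T) / (sigma * sqrt(T)) = -0.39857810
d2 = d1 - sigma * sqrt(T) = -0.60678472
exp(-rT) = 0.95027867; exp(-qT) = 1.00000000
C = S_0 * exp(-qT) * N(d1) - K * exp(-rT) * N(d2)
N(d1) = 0.34510205; N(d2) = 0.27199689
C = 86.9200 * 1.00000000 * 0.34510205 - 101.5600 * 0.95027867 * 0.27199689 = 3.7458

Answer: Price = 3.7458


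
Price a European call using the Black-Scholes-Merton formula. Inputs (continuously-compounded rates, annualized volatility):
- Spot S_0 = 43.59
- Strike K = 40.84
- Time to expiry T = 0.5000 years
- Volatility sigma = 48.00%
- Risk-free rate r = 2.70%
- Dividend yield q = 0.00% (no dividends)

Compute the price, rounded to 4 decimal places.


d1 = (ln(S/K) + (r - q + 0.5*sigma^2) * T) / (sigma * sqrt(T)) = 0.40147688
d2 = d1 - sigma * sqrt(T) = 0.06206563
exp(-rT) = 0.98659072; exp(-qT) = 1.00000000
C = S_0 * exp(-qT) * N(d1) - K * exp(-rT) * N(d2)
N(d1) = 0.65596547; N(d2) = 0.52474472
C = 43.5900 * 1.00000000 * 0.65596547 - 40.8400 * 0.98659072 * 0.52474472 = 7.4503

Answer: Price = 7.4503


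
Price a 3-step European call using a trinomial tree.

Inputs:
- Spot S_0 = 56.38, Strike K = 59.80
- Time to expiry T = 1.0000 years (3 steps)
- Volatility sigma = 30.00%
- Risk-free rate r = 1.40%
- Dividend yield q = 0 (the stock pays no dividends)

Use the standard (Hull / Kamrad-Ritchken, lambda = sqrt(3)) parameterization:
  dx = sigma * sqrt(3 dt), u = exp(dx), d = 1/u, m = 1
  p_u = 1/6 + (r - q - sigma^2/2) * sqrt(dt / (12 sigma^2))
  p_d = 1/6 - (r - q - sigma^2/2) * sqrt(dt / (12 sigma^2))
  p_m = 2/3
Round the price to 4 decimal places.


dt = T/N = 0.333333; dx = sigma*sqrt(3*dt) = 0.300000
u = exp(dx) = 1.349859; d = 1/u = 0.740818
p_u = 0.149444, p_m = 0.666667, p_d = 0.183889
Discount per step: exp(-r*dt) = 0.995344
Stock lattice S(k, j) with j the centered position index:
  k=0: S(0,+0) = 56.3800
  k=1: S(1,-1) = 41.7673; S(1,+0) = 56.3800; S(1,+1) = 76.1050
  k=2: S(2,-2) = 30.9420; S(2,-1) = 41.7673; S(2,+0) = 56.3800; S(2,+1) = 76.1050; S(2,+2) = 102.7311
  k=3: S(3,-3) = 22.9224; S(3,-2) = 30.9420; S(3,-1) = 41.7673; S(3,+0) = 56.3800; S(3,+1) = 76.1050; S(3,+2) = 102.7311; S(3,+3) = 138.6724
Terminal payoffs V(N, j) = max(S_T - K, 0):
  V(3,-3) = 0.000000; V(3,-2) = 0.000000; V(3,-1) = 0.000000; V(3,+0) = 0.000000; V(3,+1) = 16.305040; V(3,+2) = 42.931058; V(3,+3) = 78.872423
Backward induction: V(k, j) = exp(-r*dt) * [p_u * V(k+1, j+1) + p_m * V(k+1, j) + p_d * V(k+1, j-1)]
  V(2,-2) = exp(-r*dt) * [p_u*0.000000 + p_m*0.000000 + p_d*0.000000] = 0.000000
  V(2,-1) = exp(-r*dt) * [p_u*0.000000 + p_m*0.000000 + p_d*0.000000] = 0.000000
  V(2,+0) = exp(-r*dt) * [p_u*16.305040 + p_m*0.000000 + p_d*0.000000] = 2.425353
  V(2,+1) = exp(-r*dt) * [p_u*42.931058 + p_m*16.305040 + p_d*0.000000] = 17.205355
  V(2,+2) = exp(-r*dt) * [p_u*78.872423 + p_m*42.931058 + p_d*16.305040] = 43.203977
  V(1,-1) = exp(-r*dt) * [p_u*2.425353 + p_m*0.000000 + p_d*0.000000] = 0.360768
  V(1,+0) = exp(-r*dt) * [p_u*17.205355 + p_m*2.425353 + p_d*0.000000] = 4.168647
  V(1,+1) = exp(-r*dt) * [p_u*43.203977 + p_m*17.205355 + p_d*2.425353] = 18.287286
  V(0,+0) = exp(-r*dt) * [p_u*18.287286 + p_m*4.168647 + p_d*0.360768] = 5.552401

Answer: Price = V(0,0) = 5.5524


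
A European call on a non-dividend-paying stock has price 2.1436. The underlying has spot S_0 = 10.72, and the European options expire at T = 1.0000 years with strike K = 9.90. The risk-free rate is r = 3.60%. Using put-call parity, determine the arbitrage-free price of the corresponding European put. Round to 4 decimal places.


Answer: Put price = 0.9735

Derivation:
Put-call parity: C - P = S_0 * exp(-qT) - K * exp(-rT).
S_0 * exp(-qT) = 10.7200 * 1.00000000 = 10.72000000
K * exp(-rT) = 9.9000 * 0.96464029 = 9.54993891
P = C - S*exp(-qT) + K*exp(-rT)
P = 2.1436 - 10.72000000 + 9.54993891 = 0.9735


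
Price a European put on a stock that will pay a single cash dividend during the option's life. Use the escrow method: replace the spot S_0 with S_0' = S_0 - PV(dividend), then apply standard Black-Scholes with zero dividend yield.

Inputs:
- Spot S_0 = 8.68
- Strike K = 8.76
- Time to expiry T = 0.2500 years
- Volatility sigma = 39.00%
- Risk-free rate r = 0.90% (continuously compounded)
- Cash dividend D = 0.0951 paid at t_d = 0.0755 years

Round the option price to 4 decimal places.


PV(D) = D * exp(-r * t_d) = 0.0951 * 0.99932073 = 0.09503540
S_0' = S_0 - PV(D) = 8.6800 - 0.09503540 = 8.58496460
d1 = (ln(S_0'/K) + (r + sigma^2/2)*T) / (sigma*sqrt(T)) = 0.00553316
d2 = d1 - sigma*sqrt(T) = -0.18946684
exp(-rT) = 0.99775253
N(-d1) = 0.49779260; N(-d2) = 0.57513653
P = K * exp(-rT) * N(-d2) - S_0' * N(-d1) = 8.7600 * 0.99775253 * 0.57513653 - 8.58496460 * 0.49779260 = 0.7533

Answer: Price = 0.7533


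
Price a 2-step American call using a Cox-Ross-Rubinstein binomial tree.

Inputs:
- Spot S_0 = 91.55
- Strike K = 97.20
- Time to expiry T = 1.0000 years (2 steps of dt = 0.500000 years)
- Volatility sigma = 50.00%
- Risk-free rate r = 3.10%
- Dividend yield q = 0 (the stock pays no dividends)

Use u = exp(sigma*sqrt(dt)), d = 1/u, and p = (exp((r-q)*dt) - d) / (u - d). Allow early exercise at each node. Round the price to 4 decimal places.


dt = T/N = 0.500000
u = exp(sigma*sqrt(dt)) = 1.424119; d = 1/u = 0.702189
p = (exp((r-q)*dt) - d) / (u - d) = 0.434158
Discount per step: exp(-r*dt) = 0.984620
Stock lattice S(k, i) with i counting down-moves:
  k=0: S(0,0) = 91.5500
  k=1: S(1,0) = 130.3781; S(1,1) = 64.2854
  k=2: S(2,0) = 185.6739; S(2,1) = 91.5500; S(2,2) = 45.1404
Terminal payoffs V(N, i) = max(S_T - K, 0):
  V(2,0) = 88.473927; V(2,1) = 0.000000; V(2,2) = 0.000000
Backward induction: V(k, i) = exp(-r*dt) * [p * V(k+1, i) + (1-p) * V(k+1, i+1)]; then take max(V_cont, immediate exercise) for American.
  V(1,0) = exp(-r*dt) * [p*88.473927 + (1-p)*0.000000] = 37.820913; exercise = 33.178096; V(1,0) = max -> 37.820913
  V(1,1) = exp(-r*dt) * [p*0.000000 + (1-p)*0.000000] = 0.000000; exercise = 0.000000; V(1,1) = max -> 0.000000
  V(0,0) = exp(-r*dt) * [p*37.820913 + (1-p)*0.000000] = 16.167718; exercise = 0.000000; V(0,0) = max -> 16.167718

Answer: Price = V(0,0) = 16.1677


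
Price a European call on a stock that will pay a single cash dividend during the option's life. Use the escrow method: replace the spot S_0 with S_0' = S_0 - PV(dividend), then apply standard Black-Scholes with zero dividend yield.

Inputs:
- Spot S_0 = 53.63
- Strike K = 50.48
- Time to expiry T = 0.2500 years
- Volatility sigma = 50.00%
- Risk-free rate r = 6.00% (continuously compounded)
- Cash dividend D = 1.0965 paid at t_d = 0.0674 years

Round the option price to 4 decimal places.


Answer: Price = 6.6130

Derivation:
PV(D) = D * exp(-r * t_d) = 1.0965 * 0.99596417 = 1.09207471
S_0' = S_0 - PV(D) = 53.6300 - 1.09207471 = 52.53792529
d1 = (ln(S_0'/K) + (r + sigma^2/2)*T) / (sigma*sqrt(T)) = 0.34483231
d2 = d1 - sigma*sqrt(T) = 0.09483231
exp(-rT) = 0.98511194
N(d1) = 0.63488978; N(d2) = 0.53777599
C = S_0' * N(d1) - K * exp(-rT) * N(d2) = 52.53792529 * 0.63488978 - 50.4800 * 0.98511194 * 0.53777599 = 6.6130


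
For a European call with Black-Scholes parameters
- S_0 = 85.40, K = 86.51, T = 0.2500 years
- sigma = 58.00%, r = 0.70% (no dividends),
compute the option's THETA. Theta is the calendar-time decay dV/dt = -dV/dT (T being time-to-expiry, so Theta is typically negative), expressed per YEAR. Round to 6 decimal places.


d1 = 0.1065037469; d2 = -0.1834962531
phi(d1) = 0.3966860738; exp(-qT) = 1.0000000000; exp(-rT) = 0.9982515304
Theta = -S*exp(-qT)*phi(d1)*sigma/(2*sqrt(T)) - r*K*exp(-rT)*N(d2) + q*S*exp(-qT)*N(d1)
N(d1) = 0.5424086586; N(d2) = 0.4272043292; sqrt(T) = 0.5000000000
Term 1 = -85.4000 * 1.0000000000 * 0.3966860738 * 0.5800 / (2 * 0.5000000000) = -19.6486546075
Term 2 = -0.0070 * 86.5100 * 0.9982515304 * 0.4272043292 = -0.2582497928
Term 3 = 0 (no dividend yield, q = 0)
Theta = -19.6486546075 + (-0.2582497928) + (0.0000000000) = -19.906904

Answer: Theta = -19.906904


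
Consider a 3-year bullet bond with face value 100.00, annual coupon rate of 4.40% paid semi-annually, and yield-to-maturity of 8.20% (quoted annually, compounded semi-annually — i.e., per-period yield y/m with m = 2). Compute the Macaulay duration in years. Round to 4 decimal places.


Coupon per period c = face * coupon_rate / m = 2.200000
Periods per year m = 2; per-period yield y/m = 0.041000
Number of cashflows N = 6
Cashflows (t years, CF_t, discount factor 1/(1+y/m)^(m*t), PV):
  t = 0.5000: CF_t = 2.200000, DF = 0.960615, PV = 2.113353
  t = 1.0000: CF_t = 2.200000, DF = 0.922781, PV = 2.030118
  t = 1.5000: CF_t = 2.200000, DF = 0.886437, PV = 1.950161
  t = 2.0000: CF_t = 2.200000, DF = 0.851524, PV = 1.873354
  t = 2.5000: CF_t = 2.200000, DF = 0.817987, PV = 1.799571
  t = 3.0000: CF_t = 102.200000, DF = 0.785770, PV = 80.305727
Price P = sum_t PV_t = 90.072283
Macaulay numerator sum_t t * PV_t:
  t * PV_t at t = 0.5000: 1.056676
  t * PV_t at t = 1.0000: 2.030118
  t * PV_t at t = 1.5000: 2.925242
  t * PV_t at t = 2.0000: 3.746707
  t * PV_t at t = 2.5000: 4.498928
  t * PV_t at t = 3.0000: 240.917181
Macaulay duration D = (sum_t t * PV_t) / P = 255.174852 / 90.072283 = 2.833001

Answer: Macaulay duration = 2.8330 years


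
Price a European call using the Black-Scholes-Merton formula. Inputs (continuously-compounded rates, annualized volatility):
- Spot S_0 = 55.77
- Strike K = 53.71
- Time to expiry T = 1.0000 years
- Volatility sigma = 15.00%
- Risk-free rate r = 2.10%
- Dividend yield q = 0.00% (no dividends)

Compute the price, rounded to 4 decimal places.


Answer: Price = 5.0712

Derivation:
d1 = (ln(S/K) + (r - q + 0.5*sigma^2) * T) / (sigma * sqrt(T)) = 0.46591258
d2 = d1 - sigma * sqrt(T) = 0.31591258
exp(-rT) = 0.97921896; exp(-qT) = 1.00000000
C = S_0 * exp(-qT) * N(d1) - K * exp(-rT) * N(d2)
N(d1) = 0.67936096; N(d2) = 0.62396557
C = 55.7700 * 1.00000000 * 0.67936096 - 53.7100 * 0.97921896 * 0.62396557 = 5.0712


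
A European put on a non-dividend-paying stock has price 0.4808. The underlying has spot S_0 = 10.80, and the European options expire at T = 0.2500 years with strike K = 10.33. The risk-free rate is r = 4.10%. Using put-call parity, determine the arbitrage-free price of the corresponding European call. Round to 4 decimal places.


Answer: Call price = 1.0561

Derivation:
Put-call parity: C - P = S_0 * exp(-qT) - K * exp(-rT).
S_0 * exp(-qT) = 10.8000 * 1.00000000 = 10.80000000
K * exp(-rT) = 10.3300 * 0.98980235 = 10.22465830
C = P + S*exp(-qT) - K*exp(-rT)
C = 0.4808 + 10.80000000 - 10.22465830 = 1.0561


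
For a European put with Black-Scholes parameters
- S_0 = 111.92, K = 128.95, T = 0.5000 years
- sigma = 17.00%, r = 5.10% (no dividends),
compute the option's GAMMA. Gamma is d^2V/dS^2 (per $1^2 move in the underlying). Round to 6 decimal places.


Answer: Gamma = 0.019670

Derivation:
d1 = -0.9060566977; d2 = -1.0262648506
phi(d1) = 0.2646339039; exp(-qT) = 1.0000000000; exp(-rT) = 0.9748223790
Gamma = exp(-qT) * phi(d1) / (S * sigma * sqrt(T)) = 1.0000000000 * 0.2646339039 / (111.9200 * 0.1700 * 0.7071067812) = 0.019670


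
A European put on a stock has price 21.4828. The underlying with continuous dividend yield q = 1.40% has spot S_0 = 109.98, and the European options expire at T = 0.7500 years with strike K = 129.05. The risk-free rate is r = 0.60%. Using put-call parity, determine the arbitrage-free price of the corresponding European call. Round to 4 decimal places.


Answer: Call price = 1.8435

Derivation:
Put-call parity: C - P = S_0 * exp(-qT) - K * exp(-rT).
S_0 * exp(-qT) = 109.9800 * 0.98955493 = 108.83125148
K * exp(-rT) = 129.0500 * 0.99551011 = 128.47057967
C = P + S*exp(-qT) - K*exp(-rT)
C = 21.4828 + 108.83125148 - 128.47057967 = 1.8435


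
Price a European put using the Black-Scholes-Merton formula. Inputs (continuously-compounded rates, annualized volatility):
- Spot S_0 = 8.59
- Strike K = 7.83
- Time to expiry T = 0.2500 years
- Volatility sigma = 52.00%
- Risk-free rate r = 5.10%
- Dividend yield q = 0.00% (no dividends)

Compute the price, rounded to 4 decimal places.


Answer: Price = 0.4824

Derivation:
d1 = (ln(S/K) + (r - q + 0.5*sigma^2) * T) / (sigma * sqrt(T)) = 0.53533164
d2 = d1 - sigma * sqrt(T) = 0.27533164
exp(-rT) = 0.98733094; exp(-qT) = 1.00000000
P = K * exp(-rT) * N(-d2) - S_0 * exp(-qT) * N(-d1)
N(-d1) = 0.29621028; N(-d2) = 0.39153073
P = 7.8300 * 0.98733094 * 0.39153073 - 8.5900 * 1.00000000 * 0.29621028 = 0.4824


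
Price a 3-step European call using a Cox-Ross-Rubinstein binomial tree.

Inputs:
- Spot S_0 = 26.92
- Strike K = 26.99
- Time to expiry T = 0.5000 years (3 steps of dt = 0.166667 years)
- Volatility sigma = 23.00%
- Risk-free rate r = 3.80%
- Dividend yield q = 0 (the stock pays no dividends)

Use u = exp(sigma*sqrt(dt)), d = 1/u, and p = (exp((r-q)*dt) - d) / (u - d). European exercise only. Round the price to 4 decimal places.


Answer: Price = V(0,0) = 2.1016

Derivation:
dt = T/N = 0.166667
u = exp(sigma*sqrt(dt)) = 1.098447; d = 1/u = 0.910376
p = (exp((r-q)*dt) - d) / (u - d) = 0.510325
Discount per step: exp(-r*dt) = 0.993687
Stock lattice S(k, i) with i counting down-moves:
  k=0: S(0,0) = 26.9200
  k=1: S(1,0) = 29.5702; S(1,1) = 24.5073
  k=2: S(2,0) = 32.4813; S(2,1) = 26.9200; S(2,2) = 22.3109
  k=3: S(3,0) = 35.6789; S(3,1) = 29.5702; S(3,2) = 24.5073; S(3,3) = 20.3113
Terminal payoffs V(N, i) = max(S_T - K, 0):
  V(3,0) = 8.688948; V(3,1) = 2.580186; V(3,2) = 0.000000; V(3,3) = 0.000000
Backward induction: V(k, i) = exp(-r*dt) * [p * V(k+1, i) + (1-p) * V(k+1, i+1)].
  V(2,0) = exp(-r*dt) * [p*8.688948 + (1-p)*2.580186] = 5.661670
  V(2,1) = exp(-r*dt) * [p*2.580186 + (1-p)*0.000000] = 1.308421
  V(2,2) = exp(-r*dt) * [p*0.000000 + (1-p)*0.000000] = 0.000000
  V(1,0) = exp(-r*dt) * [p*5.661670 + (1-p)*1.308421] = 3.507707
  V(1,1) = exp(-r*dt) * [p*1.308421 + (1-p)*0.000000] = 0.663504
  V(0,0) = exp(-r*dt) * [p*3.507707 + (1-p)*0.663504] = 2.101620


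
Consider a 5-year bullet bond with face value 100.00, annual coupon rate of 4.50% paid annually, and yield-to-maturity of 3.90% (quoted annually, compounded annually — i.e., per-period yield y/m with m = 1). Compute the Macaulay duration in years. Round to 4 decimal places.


Answer: Macaulay duration = 4.5937 years

Derivation:
Coupon per period c = face * coupon_rate / m = 4.500000
Periods per year m = 1; per-period yield y/m = 0.039000
Number of cashflows N = 5
Cashflows (t years, CF_t, discount factor 1/(1+y/m)^(m*t), PV):
  t = 1.0000: CF_t = 4.500000, DF = 0.962464, PV = 4.331088
  t = 2.0000: CF_t = 4.500000, DF = 0.926337, PV = 4.168515
  t = 3.0000: CF_t = 4.500000, DF = 0.891566, PV = 4.012046
  t = 4.0000: CF_t = 4.500000, DF = 0.858100, PV = 3.861449
  t = 5.0000: CF_t = 104.500000, DF = 0.825890, PV = 86.305516
Price P = sum_t PV_t = 102.678614
Macaulay numerator sum_t t * PV_t:
  t * PV_t at t = 1.0000: 4.331088
  t * PV_t at t = 2.0000: 8.337031
  t * PV_t at t = 3.0000: 12.036137
  t * PV_t at t = 4.0000: 15.445797
  t * PV_t at t = 5.0000: 431.527579
Macaulay duration D = (sum_t t * PV_t) / P = 471.677632 / 102.678614 = 4.593728


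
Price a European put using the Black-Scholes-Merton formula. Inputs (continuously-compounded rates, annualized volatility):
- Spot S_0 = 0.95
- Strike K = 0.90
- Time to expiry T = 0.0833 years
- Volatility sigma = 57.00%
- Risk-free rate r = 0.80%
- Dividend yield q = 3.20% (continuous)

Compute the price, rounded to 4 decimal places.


d1 = (ln(S/K) + (r - q + 0.5*sigma^2) * T) / (sigma * sqrt(T)) = 0.39875596
d2 = d1 - sigma * sqrt(T) = 0.23424404
exp(-rT) = 0.99933382; exp(-qT) = 0.99733795
P = K * exp(-rT) * N(-d2) - S_0 * exp(-qT) * N(-d1)
N(-d1) = 0.34503652; N(-d2) = 0.40739776
P = 0.9000 * 0.99933382 * 0.40739776 - 0.9500 * 0.99733795 * 0.34503652 = 0.0395

Answer: Price = 0.0395


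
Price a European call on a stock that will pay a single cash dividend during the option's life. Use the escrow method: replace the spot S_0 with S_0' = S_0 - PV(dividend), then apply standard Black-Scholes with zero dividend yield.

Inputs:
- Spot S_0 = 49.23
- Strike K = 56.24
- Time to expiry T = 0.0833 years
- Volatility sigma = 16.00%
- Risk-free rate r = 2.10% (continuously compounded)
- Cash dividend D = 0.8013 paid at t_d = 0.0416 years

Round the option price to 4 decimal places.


Answer: Price = 0.0004

Derivation:
PV(D) = D * exp(-r * t_d) = 0.8013 * 0.99912678 = 0.80060029
S_0' = S_0 - PV(D) = 49.2300 - 0.80060029 = 48.42939971
d1 = (ln(S_0'/K) + (r + sigma^2/2)*T) / (sigma*sqrt(T)) = -3.17690586
d2 = d1 - sigma*sqrt(T) = -3.22308464
exp(-rT) = 0.99825223
N(d1) = 0.00074428; N(d2) = 0.00063409
C = S_0' * N(d1) - K * exp(-rT) * N(d2) = 48.42939971 * 0.00074428 - 56.2400 * 0.99825223 * 0.00063409 = 0.0004


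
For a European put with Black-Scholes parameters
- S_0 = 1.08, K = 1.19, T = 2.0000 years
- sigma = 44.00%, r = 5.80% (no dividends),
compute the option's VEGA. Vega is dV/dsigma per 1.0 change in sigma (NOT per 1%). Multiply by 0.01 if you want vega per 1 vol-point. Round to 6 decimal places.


Answer: Vega = 0.574776

Derivation:
d1 = 0.3416735692; d2 = -0.2805803982
phi(d1) = 0.3763224410; exp(-qT) = 1.0000000000; exp(-rT) = 0.8904752233
Vega = S * exp(-qT) * phi(d1) * sqrt(T) = 1.0800 * 1.0000000000 * 0.3763224410 * 1.4142135624 = 0.574776


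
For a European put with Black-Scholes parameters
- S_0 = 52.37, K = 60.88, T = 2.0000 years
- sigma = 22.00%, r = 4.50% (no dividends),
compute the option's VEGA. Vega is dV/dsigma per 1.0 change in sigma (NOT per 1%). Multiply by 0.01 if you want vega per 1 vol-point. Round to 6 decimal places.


d1 = -0.0391184497; d2 = -0.3502454334
phi(d1) = 0.3986371558; exp(-qT) = 1.0000000000; exp(-rT) = 0.9139311853
Vega = S * exp(-qT) * phi(d1) * sqrt(T) = 52.3700 * 1.0000000000 * 0.3986371558 * 1.4142135624 = 29.524010

Answer: Vega = 29.524010


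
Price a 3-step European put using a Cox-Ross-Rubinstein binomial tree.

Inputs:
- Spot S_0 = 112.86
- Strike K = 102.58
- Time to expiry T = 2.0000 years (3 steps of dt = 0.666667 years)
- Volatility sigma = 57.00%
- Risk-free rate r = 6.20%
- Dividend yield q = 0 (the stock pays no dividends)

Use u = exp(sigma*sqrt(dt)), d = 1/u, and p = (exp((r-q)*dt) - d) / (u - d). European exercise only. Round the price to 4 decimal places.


dt = T/N = 0.666667
u = exp(sigma*sqrt(dt)) = 1.592656; d = 1/u = 0.627882
p = (exp((r-q)*dt) - d) / (u - d) = 0.429445
Discount per step: exp(-r*dt) = 0.959509
Stock lattice S(k, i) with i counting down-moves:
  k=0: S(0,0) = 112.8600
  k=1: S(1,0) = 179.7472; S(1,1) = 70.8628
  k=2: S(2,0) = 286.2754; S(2,1) = 112.8600; S(2,2) = 44.4935
  k=3: S(3,0) = 455.9382; S(3,1) = 179.7472; S(3,2) = 70.8628; S(3,3) = 27.9366
Terminal payoffs V(N, i) = max(K - S_T, 0):
  V(3,0) = 0.000000; V(3,1) = 0.000000; V(3,2) = 31.717239; V(3,3) = 74.643364
Backward induction: V(k, i) = exp(-r*dt) * [p * V(k+1, i) + (1-p) * V(k+1, i+1)].
  V(2,0) = exp(-r*dt) * [p*0.000000 + (1-p)*0.000000] = 0.000000
  V(2,1) = exp(-r*dt) * [p*0.000000 + (1-p)*31.717239] = 17.363688
  V(2,2) = exp(-r*dt) * [p*31.717239 + (1-p)*74.643364] = 53.933007
  V(1,0) = exp(-r*dt) * [p*0.000000 + (1-p)*17.363688] = 9.505798
  V(1,1) = exp(-r*dt) * [p*17.363688 + (1-p)*53.933007] = 36.680592
  V(0,0) = exp(-r*dt) * [p*9.505798 + (1-p)*36.680592] = 23.997815

Answer: Price = V(0,0) = 23.9978


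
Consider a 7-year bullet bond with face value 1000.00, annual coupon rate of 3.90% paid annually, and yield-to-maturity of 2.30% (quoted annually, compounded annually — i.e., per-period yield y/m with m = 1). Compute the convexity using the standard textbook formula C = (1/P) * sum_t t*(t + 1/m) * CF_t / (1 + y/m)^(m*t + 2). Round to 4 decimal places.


Coupon per period c = face * coupon_rate / m = 39.000000
Periods per year m = 1; per-period yield y/m = 0.023000
Number of cashflows N = 7
Cashflows (t years, CF_t, discount factor 1/(1+y/m)^(m*t), PV):
  t = 1.0000: CF_t = 39.000000, DF = 0.977517, PV = 38.123167
  t = 2.0000: CF_t = 39.000000, DF = 0.955540, PV = 37.266048
  t = 3.0000: CF_t = 39.000000, DF = 0.934056, PV = 36.428199
  t = 4.0000: CF_t = 39.000000, DF = 0.913056, PV = 35.609188
  t = 5.0000: CF_t = 39.000000, DF = 0.892528, PV = 34.808591
  t = 6.0000: CF_t = 39.000000, DF = 0.872461, PV = 34.025993
  t = 7.0000: CF_t = 1039.000000, DF = 0.852846, PV = 886.106886
Price P = sum_t PV_t = 1102.368072
Convexity numerator sum_t t*(t + 1/m) * CF_t / (1+y/m)^(m*t + 2):
  t = 1.0000: term = 72.856399
  t = 2.0000: term = 213.655129
  t = 3.0000: term = 417.703087
  t = 4.0000: term = 680.519854
  t = 5.0000: term = 997.829699
  t = 6.0000: term = 1365.553840
  t = 7.0000: term = 47415.776939
Convexity = (1/P) * sum = 51163.894946 / 1102.368072 = 46.412715

Answer: Convexity = 46.4127


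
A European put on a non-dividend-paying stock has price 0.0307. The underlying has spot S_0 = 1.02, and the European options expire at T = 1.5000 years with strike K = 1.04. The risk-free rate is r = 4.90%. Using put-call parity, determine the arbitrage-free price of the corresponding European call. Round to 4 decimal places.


Put-call parity: C - P = S_0 * exp(-qT) - K * exp(-rT).
S_0 * exp(-qT) = 1.0200 * 1.00000000 = 1.02000000
K * exp(-rT) = 1.0400 * 0.92913615 = 0.96630159
C = P + S*exp(-qT) - K*exp(-rT)
C = 0.0307 + 1.02000000 - 0.96630159 = 0.0844

Answer: Call price = 0.0844


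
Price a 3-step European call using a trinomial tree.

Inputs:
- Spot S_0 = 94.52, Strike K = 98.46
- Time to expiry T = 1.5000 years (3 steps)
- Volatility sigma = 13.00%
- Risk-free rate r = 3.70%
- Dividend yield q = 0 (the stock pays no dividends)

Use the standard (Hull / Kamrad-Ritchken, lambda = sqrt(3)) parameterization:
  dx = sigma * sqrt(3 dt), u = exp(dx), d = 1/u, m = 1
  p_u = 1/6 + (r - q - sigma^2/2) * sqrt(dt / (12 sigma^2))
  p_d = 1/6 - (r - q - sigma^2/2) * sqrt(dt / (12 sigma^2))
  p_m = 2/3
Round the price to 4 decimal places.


Answer: Price = V(0,0) = 6.6410

Derivation:
dt = T/N = 0.500000; dx = sigma*sqrt(3*dt) = 0.159217
u = exp(dx) = 1.172592; d = 1/u = 0.852811
p_u = 0.211495, p_m = 0.666667, p_d = 0.121838
Discount per step: exp(-r*dt) = 0.981670
Stock lattice S(k, j) with j the centered position index:
  k=0: S(0,+0) = 94.5200
  k=1: S(1,-1) = 80.6077; S(1,+0) = 94.5200; S(1,+1) = 110.8334
  k=2: S(2,-2) = 68.7432; S(2,-1) = 80.6077; S(2,+0) = 94.5200; S(2,+1) = 110.8334; S(2,+2) = 129.9624
  k=3: S(3,-3) = 58.6250; S(3,-2) = 68.7432; S(3,-1) = 80.6077; S(3,+0) = 94.5200; S(3,+1) = 110.8334; S(3,+2) = 129.9624; S(3,+3) = 152.3929
Terminal payoffs V(N, j) = max(S_T - K, 0):
  V(3,-3) = 0.000000; V(3,-2) = 0.000000; V(3,-1) = 0.000000; V(3,+0) = 0.000000; V(3,+1) = 12.373412; V(3,+2) = 31.502392; V(3,+3) = 53.932884
Backward induction: V(k, j) = exp(-r*dt) * [p_u * V(k+1, j+1) + p_m * V(k+1, j) + p_d * V(k+1, j-1)]
  V(2,-2) = exp(-r*dt) * [p_u*0.000000 + p_m*0.000000 + p_d*0.000000] = 0.000000
  V(2,-1) = exp(-r*dt) * [p_u*0.000000 + p_m*0.000000 + p_d*0.000000] = 0.000000
  V(2,+0) = exp(-r*dt) * [p_u*12.373412 + p_m*0.000000 + p_d*0.000000] = 2.568953
  V(2,+1) = exp(-r*dt) * [p_u*31.502392 + p_m*12.373412 + p_d*0.000000] = 14.638227
  V(2,+2) = exp(-r*dt) * [p_u*53.932884 + p_m*31.502392 + p_d*12.373412] = 33.294033
  V(1,-1) = exp(-r*dt) * [p_u*2.568953 + p_m*0.000000 + p_d*0.000000] = 0.533363
  V(1,+0) = exp(-r*dt) * [p_u*14.638227 + p_m*2.568953 + p_d*0.000000] = 4.720413
  V(1,+1) = exp(-r*dt) * [p_u*33.294033 + p_m*14.638227 + p_d*2.568953] = 16.799665
  V(0,+0) = exp(-r*dt) * [p_u*16.799665 + p_m*4.720413 + p_d*0.533363] = 6.640977


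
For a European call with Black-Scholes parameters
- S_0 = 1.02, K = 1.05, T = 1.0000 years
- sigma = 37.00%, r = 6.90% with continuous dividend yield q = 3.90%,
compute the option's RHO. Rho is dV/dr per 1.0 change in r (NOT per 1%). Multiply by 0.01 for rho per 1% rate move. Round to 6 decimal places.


d1 = 0.1877363868; d2 = -0.1822636132
phi(d1) = 0.3919735137; exp(-qT) = 0.9617507091; exp(-rT) = 0.9333266801
N(d2) = 0.4276879264
Rho = K*T*exp(-rT)*N(d2) = 1.0500 * 1.0000 * 0.9333266801 * 0.4276879264 = 0.419131

Answer: Rho = 0.419131


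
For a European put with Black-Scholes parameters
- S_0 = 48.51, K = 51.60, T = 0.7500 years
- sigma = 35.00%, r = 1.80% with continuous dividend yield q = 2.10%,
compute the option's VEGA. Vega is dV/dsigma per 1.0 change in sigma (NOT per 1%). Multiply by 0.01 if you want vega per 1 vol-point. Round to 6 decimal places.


d1 = -0.0595964379; d2 = -0.3627053293
phi(d1) = 0.3982344404; exp(-qT) = 0.9843733826; exp(-rT) = 0.9865907163
Vega = S * exp(-qT) * phi(d1) * sqrt(T) = 48.5100 * 0.9843733826 * 0.3982344404 * 0.8660254038 = 16.468748

Answer: Vega = 16.468748


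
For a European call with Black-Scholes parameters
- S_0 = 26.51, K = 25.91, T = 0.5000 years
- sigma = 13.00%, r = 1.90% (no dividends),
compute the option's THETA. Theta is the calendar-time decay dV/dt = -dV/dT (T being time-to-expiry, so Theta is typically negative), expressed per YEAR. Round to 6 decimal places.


Answer: Theta = -1.200539

Derivation:
d1 = 0.3983516047; d2 = 0.3064277231
phi(d1) = 0.3685125416; exp(-qT) = 1.0000000000; exp(-rT) = 0.9905449824
Theta = -S*exp(-qT)*phi(d1)*sigma/(2*sqrt(T)) - r*K*exp(-rT)*N(d2) + q*S*exp(-qT)*N(d1)
N(d1) = 0.6548144869; N(d2) = 0.6203604985; sqrt(T) = 0.7071067812
Term 1 = -26.5100 * 1.0000000000 * 0.3685125416 * 0.1300 / (2 * 0.7071067812) = -0.8980289865
Term 2 = -0.0190 * 25.9100 * 0.9905449824 * 0.6203604985 = -0.3025097332
Term 3 = 0 (no dividend yield, q = 0)
Theta = -0.8980289865 + (-0.3025097332) + (0.0000000000) = -1.200539


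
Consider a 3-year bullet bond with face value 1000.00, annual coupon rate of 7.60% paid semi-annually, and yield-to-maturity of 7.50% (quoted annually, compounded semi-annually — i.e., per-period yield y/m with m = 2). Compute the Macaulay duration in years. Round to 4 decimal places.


Coupon per period c = face * coupon_rate / m = 38.000000
Periods per year m = 2; per-period yield y/m = 0.037500
Number of cashflows N = 6
Cashflows (t years, CF_t, discount factor 1/(1+y/m)^(m*t), PV):
  t = 0.5000: CF_t = 38.000000, DF = 0.963855, PV = 36.626506
  t = 1.0000: CF_t = 38.000000, DF = 0.929017, PV = 35.302656
  t = 1.5000: CF_t = 38.000000, DF = 0.895438, PV = 34.026657
  t = 2.0000: CF_t = 38.000000, DF = 0.863073, PV = 32.796778
  t = 2.5000: CF_t = 38.000000, DF = 0.831878, PV = 31.611352
  t = 3.0000: CF_t = 1038.000000, DF = 0.801810, PV = 832.278587
Price P = sum_t PV_t = 1002.642536
Macaulay numerator sum_t t * PV_t:
  t * PV_t at t = 0.5000: 18.313253
  t * PV_t at t = 1.0000: 35.302656
  t * PV_t at t = 1.5000: 51.039985
  t * PV_t at t = 2.0000: 65.593555
  t * PV_t at t = 2.5000: 79.028380
  t * PV_t at t = 3.0000: 2496.835761
Macaulay duration D = (sum_t t * PV_t) / P = 2746.113591 / 1002.642536 = 2.738876

Answer: Macaulay duration = 2.7389 years


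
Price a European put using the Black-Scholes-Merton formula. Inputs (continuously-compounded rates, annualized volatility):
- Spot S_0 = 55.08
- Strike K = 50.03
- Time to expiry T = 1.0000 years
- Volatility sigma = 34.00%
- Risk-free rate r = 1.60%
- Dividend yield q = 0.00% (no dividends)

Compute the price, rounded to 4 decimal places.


Answer: Price = 4.4943

Derivation:
d1 = (ln(S/K) + (r - q + 0.5*sigma^2) * T) / (sigma * sqrt(T)) = 0.49989367
d2 = d1 - sigma * sqrt(T) = 0.15989367
exp(-rT) = 0.98412732; exp(-qT) = 1.00000000
P = K * exp(-rT) * N(-d2) - S_0 * exp(-qT) * N(-d1)
N(-d1) = 0.30857497; N(-d2) = 0.43648242
P = 50.0300 * 0.98412732 * 0.43648242 - 55.0800 * 1.00000000 * 0.30857497 = 4.4943


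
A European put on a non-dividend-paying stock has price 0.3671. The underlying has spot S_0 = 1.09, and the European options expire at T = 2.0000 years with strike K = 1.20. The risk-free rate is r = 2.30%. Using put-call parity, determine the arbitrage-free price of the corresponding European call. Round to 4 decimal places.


Answer: Call price = 0.3110

Derivation:
Put-call parity: C - P = S_0 * exp(-qT) - K * exp(-rT).
S_0 * exp(-qT) = 1.0900 * 1.00000000 = 1.09000000
K * exp(-rT) = 1.2000 * 0.95504196 = 1.14605035
C = P + S*exp(-qT) - K*exp(-rT)
C = 0.3671 + 1.09000000 - 1.14605035 = 0.3110


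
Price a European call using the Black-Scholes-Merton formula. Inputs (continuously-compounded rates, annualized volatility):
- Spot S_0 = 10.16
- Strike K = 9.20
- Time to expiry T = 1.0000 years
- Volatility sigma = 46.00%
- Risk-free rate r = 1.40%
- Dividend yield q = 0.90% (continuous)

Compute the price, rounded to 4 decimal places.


d1 = (ln(S/K) + (r - q + 0.5*sigma^2) * T) / (sigma * sqrt(T)) = 0.45664121
d2 = d1 - sigma * sqrt(T) = -0.00335879
exp(-rT) = 0.98609754; exp(-qT) = 0.99104038
C = S_0 * exp(-qT) * N(d1) - K * exp(-rT) * N(d2)
N(d1) = 0.67603552; N(d2) = 0.49866004
C = 10.1600 * 0.99104038 * 0.67603552 - 9.2000 * 0.98609754 * 0.49866004 = 2.2831

Answer: Price = 2.2831


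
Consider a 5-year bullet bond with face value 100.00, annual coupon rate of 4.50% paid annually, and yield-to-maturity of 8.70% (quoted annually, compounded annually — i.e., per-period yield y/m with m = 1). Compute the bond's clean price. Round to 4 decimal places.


Answer: Price = 83.5355

Derivation:
Coupon per period c = face * coupon_rate / m = 4.500000
Periods per year m = 1; per-period yield y/m = 0.087000
Number of cashflows N = 5
Cashflows (t years, CF_t, discount factor 1/(1+y/m)^(m*t), PV):
  t = 1.0000: CF_t = 4.500000, DF = 0.919963, PV = 4.139834
  t = 2.0000: CF_t = 4.500000, DF = 0.846332, PV = 3.808495
  t = 3.0000: CF_t = 4.500000, DF = 0.778595, PV = 3.503676
  t = 4.0000: CF_t = 4.500000, DF = 0.716278, PV = 3.223253
  t = 5.0000: CF_t = 104.500000, DF = 0.658950, PV = 68.860246
Price P = sum_t PV_t = 83.535504


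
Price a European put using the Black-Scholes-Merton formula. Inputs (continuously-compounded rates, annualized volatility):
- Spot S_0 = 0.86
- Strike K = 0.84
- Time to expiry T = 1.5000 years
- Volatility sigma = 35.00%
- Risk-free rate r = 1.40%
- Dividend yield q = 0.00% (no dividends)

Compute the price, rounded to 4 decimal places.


d1 = (ln(S/K) + (r - q + 0.5*sigma^2) * T) / (sigma * sqrt(T)) = 0.31821321
d2 = d1 - sigma * sqrt(T) = -0.11044750
exp(-rT) = 0.97921896; exp(-qT) = 1.00000000
P = K * exp(-rT) * N(-d2) - S_0 * exp(-qT) * N(-d1)
N(-d1) = 0.37516161; N(-d2) = 0.54397276
P = 0.8400 * 0.97921896 * 0.54397276 - 0.8600 * 1.00000000 * 0.37516161 = 0.1248

Answer: Price = 0.1248


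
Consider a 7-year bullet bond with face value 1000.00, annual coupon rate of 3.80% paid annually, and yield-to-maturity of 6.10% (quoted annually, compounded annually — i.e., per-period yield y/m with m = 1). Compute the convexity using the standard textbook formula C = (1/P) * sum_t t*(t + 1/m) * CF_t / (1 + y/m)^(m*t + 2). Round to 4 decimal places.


Coupon per period c = face * coupon_rate / m = 38.000000
Periods per year m = 1; per-period yield y/m = 0.061000
Number of cashflows N = 7
Cashflows (t years, CF_t, discount factor 1/(1+y/m)^(m*t), PV):
  t = 1.0000: CF_t = 38.000000, DF = 0.942507, PV = 35.815269
  t = 2.0000: CF_t = 38.000000, DF = 0.888320, PV = 33.756144
  t = 3.0000: CF_t = 38.000000, DF = 0.837247, PV = 31.815404
  t = 4.0000: CF_t = 38.000000, DF = 0.789112, PV = 29.986243
  t = 5.0000: CF_t = 38.000000, DF = 0.743743, PV = 28.262246
  t = 6.0000: CF_t = 38.000000, DF = 0.700983, PV = 26.637367
  t = 7.0000: CF_t = 1038.000000, DF = 0.660682, PV = 685.787660
Price P = sum_t PV_t = 872.060333
Convexity numerator sum_t t*(t + 1/m) * CF_t / (1+y/m)^(m*t + 2):
  t = 1.0000: term = 63.630808
  t = 2.0000: term = 179.917460
  t = 3.0000: term = 339.146956
  t = 4.0000: term = 532.747339
  t = 5.0000: term = 753.177199
  t = 6.0000: term = 993.824768
  t = 7.0000: term = 34115.121740
Convexity = (1/P) * sum = 36977.566270 / 872.060333 = 42.402532

Answer: Convexity = 42.4025


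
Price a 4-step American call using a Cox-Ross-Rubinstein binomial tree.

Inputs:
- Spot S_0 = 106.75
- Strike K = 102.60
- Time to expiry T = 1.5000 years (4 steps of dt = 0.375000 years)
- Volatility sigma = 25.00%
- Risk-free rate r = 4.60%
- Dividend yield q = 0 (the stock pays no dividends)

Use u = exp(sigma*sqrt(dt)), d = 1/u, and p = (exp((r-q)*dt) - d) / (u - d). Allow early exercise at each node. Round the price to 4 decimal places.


dt = T/N = 0.375000
u = exp(sigma*sqrt(dt)) = 1.165433; d = 1/u = 0.858050
p = (exp((r-q)*dt) - d) / (u - d) = 0.518407
Discount per step: exp(-r*dt) = 0.982898
Stock lattice S(k, i) with i counting down-moves:
  k=0: S(0,0) = 106.7500
  k=1: S(1,0) = 124.4100; S(1,1) = 91.5968
  k=2: S(2,0) = 144.9916; S(2,1) = 106.7500; S(2,2) = 78.5946
  k=3: S(3,0) = 168.9781; S(3,1) = 124.4100; S(3,2) = 91.5968; S(3,3) = 67.4381
  k=4: S(4,0) = 196.9327; S(4,1) = 144.9916; S(4,2) = 106.7500; S(4,3) = 78.5946; S(4,4) = 57.8653
Terminal payoffs V(N, i) = max(S_T - K, 0):
  V(4,0) = 94.332708; V(4,1) = 42.391609; V(4,2) = 4.150000; V(4,3) = 0.000000; V(4,4) = 0.000000
Backward induction: V(k, i) = exp(-r*dt) * [p * V(k+1, i) + (1-p) * V(k+1, i+1)]; then take max(V_cont, immediate exercise) for American.
  V(3,0) = exp(-r*dt) * [p*94.332708 + (1-p)*42.391609] = 68.132748; exercise = 66.378076; V(3,0) = max -> 68.132748
  V(3,1) = exp(-r*dt) * [p*42.391609 + (1-p)*4.150000] = 23.564697; exercise = 21.810025; V(3,1) = max -> 23.564697
  V(3,2) = exp(-r*dt) * [p*4.150000 + (1-p)*0.000000] = 2.114595; exercise = 0.000000; V(3,2) = max -> 2.114595
  V(3,3) = exp(-r*dt) * [p*0.000000 + (1-p)*0.000000] = 0.000000; exercise = 0.000000; V(3,3) = max -> 0.000000
  V(2,0) = exp(-r*dt) * [p*68.132748 + (1-p)*23.564697] = 45.870945; exercise = 42.391609; V(2,0) = max -> 45.870945
  V(2,1) = exp(-r*dt) * [p*23.564697 + (1-p)*2.114595] = 13.008139; exercise = 4.150000; V(2,1) = max -> 13.008139
  V(2,2) = exp(-r*dt) * [p*2.114595 + (1-p)*0.000000] = 1.077473; exercise = 0.000000; V(2,2) = max -> 1.077473
  V(1,0) = exp(-r*dt) * [p*45.870945 + (1-p)*13.008139] = 29.530623; exercise = 21.810025; V(1,0) = max -> 29.530623
  V(1,1) = exp(-r*dt) * [p*13.008139 + (1-p)*1.077473] = 7.138211; exercise = 0.000000; V(1,1) = max -> 7.138211
  V(0,0) = exp(-r*dt) * [p*29.530623 + (1-p)*7.138211] = 18.425986; exercise = 4.150000; V(0,0) = max -> 18.425986

Answer: Price = V(0,0) = 18.4260


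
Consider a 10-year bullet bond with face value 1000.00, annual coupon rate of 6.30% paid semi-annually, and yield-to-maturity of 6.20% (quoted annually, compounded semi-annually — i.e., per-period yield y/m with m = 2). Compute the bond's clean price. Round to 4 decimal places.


Answer: Price = 1007.3704

Derivation:
Coupon per period c = face * coupon_rate / m = 31.500000
Periods per year m = 2; per-period yield y/m = 0.031000
Number of cashflows N = 20
Cashflows (t years, CF_t, discount factor 1/(1+y/m)^(m*t), PV):
  t = 0.5000: CF_t = 31.500000, DF = 0.969932, PV = 30.552861
  t = 1.0000: CF_t = 31.500000, DF = 0.940768, PV = 29.634201
  t = 1.5000: CF_t = 31.500000, DF = 0.912481, PV = 28.743163
  t = 2.0000: CF_t = 31.500000, DF = 0.885045, PV = 27.878917
  t = 2.5000: CF_t = 31.500000, DF = 0.858434, PV = 27.040656
  t = 3.0000: CF_t = 31.500000, DF = 0.832622, PV = 26.227601
  t = 3.5000: CF_t = 31.500000, DF = 0.807587, PV = 25.438992
  t = 4.0000: CF_t = 31.500000, DF = 0.783305, PV = 24.674095
  t = 4.5000: CF_t = 31.500000, DF = 0.759752, PV = 23.932197
  t = 5.0000: CF_t = 31.500000, DF = 0.736908, PV = 23.212606
  t = 5.5000: CF_t = 31.500000, DF = 0.714751, PV = 22.514652
  t = 6.0000: CF_t = 31.500000, DF = 0.693260, PV = 21.837684
  t = 6.5000: CF_t = 31.500000, DF = 0.672415, PV = 21.181070
  t = 7.0000: CF_t = 31.500000, DF = 0.652197, PV = 20.544200
  t = 7.5000: CF_t = 31.500000, DF = 0.632587, PV = 19.926479
  t = 8.0000: CF_t = 31.500000, DF = 0.613566, PV = 19.327332
  t = 8.5000: CF_t = 31.500000, DF = 0.595117, PV = 18.746200
  t = 9.0000: CF_t = 31.500000, DF = 0.577224, PV = 18.182541
  t = 9.5000: CF_t = 31.500000, DF = 0.559868, PV = 17.635830
  t = 10.0000: CF_t = 1031.500000, DF = 0.543034, PV = 560.139148
Price P = sum_t PV_t = 1007.370426
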